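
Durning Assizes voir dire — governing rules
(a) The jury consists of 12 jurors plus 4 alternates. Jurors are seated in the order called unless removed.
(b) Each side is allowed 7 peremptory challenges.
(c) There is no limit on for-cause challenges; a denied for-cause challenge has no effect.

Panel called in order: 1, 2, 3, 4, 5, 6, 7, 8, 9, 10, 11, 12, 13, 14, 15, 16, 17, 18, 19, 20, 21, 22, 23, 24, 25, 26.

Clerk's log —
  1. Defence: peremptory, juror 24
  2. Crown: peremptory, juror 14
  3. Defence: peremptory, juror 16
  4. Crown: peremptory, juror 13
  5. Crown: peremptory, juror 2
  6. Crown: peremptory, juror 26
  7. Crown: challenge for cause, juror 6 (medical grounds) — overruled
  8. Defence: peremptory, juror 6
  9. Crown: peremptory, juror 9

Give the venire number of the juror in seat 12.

18

Removed: #2, #6, #9, #13, #14, #16, #24, #26.
Seating in order: seats 1–12 → #1, #3, #4, #5, #7, #8, #10, #11, #12, #15, #17, #18; alternates → #19, #20, #21, #22.
So seat 12 is #18.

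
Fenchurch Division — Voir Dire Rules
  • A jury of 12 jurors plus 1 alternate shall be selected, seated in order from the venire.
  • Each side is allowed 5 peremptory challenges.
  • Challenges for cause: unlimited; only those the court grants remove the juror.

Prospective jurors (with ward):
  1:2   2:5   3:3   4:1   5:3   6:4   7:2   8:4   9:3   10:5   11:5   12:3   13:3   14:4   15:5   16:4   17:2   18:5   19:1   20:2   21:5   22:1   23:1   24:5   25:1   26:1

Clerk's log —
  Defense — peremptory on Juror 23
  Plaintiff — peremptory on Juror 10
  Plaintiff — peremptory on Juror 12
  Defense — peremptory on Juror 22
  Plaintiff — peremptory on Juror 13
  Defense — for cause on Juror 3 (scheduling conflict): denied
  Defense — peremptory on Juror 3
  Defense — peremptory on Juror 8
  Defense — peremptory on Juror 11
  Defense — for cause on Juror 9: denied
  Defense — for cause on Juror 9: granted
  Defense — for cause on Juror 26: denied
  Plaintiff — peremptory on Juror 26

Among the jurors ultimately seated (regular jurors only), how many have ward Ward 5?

3

Removed: #3, #8, #9, #10, #11, #12, #13, #22, #23, #26.
Seated jurors 1–12: #1, #2, #4, #5, #6, #7, #14, #15, #16, #17, #18, #19 (alternates #20 not counted).
Of those, in Ward 5: #2, #15, #18 → 3.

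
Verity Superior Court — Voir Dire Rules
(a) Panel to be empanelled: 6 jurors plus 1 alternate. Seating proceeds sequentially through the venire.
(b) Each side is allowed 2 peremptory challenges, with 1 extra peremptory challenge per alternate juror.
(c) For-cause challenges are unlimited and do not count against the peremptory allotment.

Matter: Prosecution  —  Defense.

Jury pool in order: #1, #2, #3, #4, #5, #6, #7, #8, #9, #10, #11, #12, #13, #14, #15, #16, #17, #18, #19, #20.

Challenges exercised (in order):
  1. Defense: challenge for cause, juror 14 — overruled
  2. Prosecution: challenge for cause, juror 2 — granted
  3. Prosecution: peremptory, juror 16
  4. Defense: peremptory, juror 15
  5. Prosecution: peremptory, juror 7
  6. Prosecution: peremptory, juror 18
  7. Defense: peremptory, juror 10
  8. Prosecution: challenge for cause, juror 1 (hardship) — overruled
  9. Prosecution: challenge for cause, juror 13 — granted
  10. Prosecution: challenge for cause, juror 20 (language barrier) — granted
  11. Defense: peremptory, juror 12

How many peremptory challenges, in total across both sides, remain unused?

0

Prosecution allotment: 2 base + 1 × 1 alternate = 3. Defense allotment: 2 base + 1 × 1 alternate = 3.
Prosecution peremptories used: #16, #7, #18 — 3 (for-cause on #2, #1, #13, #20 don't count).
Defense peremptories used: #15, #10, #12 — 3 (the for-cause on #14 doesn't count).
Remaining: (3 − 3) + (3 − 3) = 0.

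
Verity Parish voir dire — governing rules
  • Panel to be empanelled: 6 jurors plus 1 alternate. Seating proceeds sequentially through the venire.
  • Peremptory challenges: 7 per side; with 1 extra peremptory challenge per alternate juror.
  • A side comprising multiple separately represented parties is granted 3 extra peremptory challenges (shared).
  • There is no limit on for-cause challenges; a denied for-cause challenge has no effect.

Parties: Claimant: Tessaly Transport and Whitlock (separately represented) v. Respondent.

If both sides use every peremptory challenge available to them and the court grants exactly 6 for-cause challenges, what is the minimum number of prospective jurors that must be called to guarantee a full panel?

32

Seats to fill: 6 + 1 alternates = 7.
Peremptories — Claimant: 7 + 1×1 + 3 = 11; Respondent: 7 + 1×1 = 8; total 19.
For-cause removals: 6.
Minimum venire: 7 + 19 + 6 = 32.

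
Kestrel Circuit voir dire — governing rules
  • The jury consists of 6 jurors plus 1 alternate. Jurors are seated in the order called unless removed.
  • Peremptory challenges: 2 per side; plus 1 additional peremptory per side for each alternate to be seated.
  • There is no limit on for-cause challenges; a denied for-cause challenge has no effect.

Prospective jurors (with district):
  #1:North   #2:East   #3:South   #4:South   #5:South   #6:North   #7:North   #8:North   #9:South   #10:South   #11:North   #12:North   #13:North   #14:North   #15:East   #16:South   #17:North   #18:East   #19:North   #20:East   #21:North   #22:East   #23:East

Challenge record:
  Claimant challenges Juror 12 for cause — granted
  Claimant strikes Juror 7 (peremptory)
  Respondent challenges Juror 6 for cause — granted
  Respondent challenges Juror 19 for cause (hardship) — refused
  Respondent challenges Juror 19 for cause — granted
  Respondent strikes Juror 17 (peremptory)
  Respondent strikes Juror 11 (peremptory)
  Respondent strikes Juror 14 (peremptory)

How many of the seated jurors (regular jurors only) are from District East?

1

Removed: #6, #7, #11, #12, #14, #17, #19.
Seated jurors 1–6: #1, #2, #3, #4, #5, #8 (alternates #9 not counted).
Of those, in District East: #2 → 1.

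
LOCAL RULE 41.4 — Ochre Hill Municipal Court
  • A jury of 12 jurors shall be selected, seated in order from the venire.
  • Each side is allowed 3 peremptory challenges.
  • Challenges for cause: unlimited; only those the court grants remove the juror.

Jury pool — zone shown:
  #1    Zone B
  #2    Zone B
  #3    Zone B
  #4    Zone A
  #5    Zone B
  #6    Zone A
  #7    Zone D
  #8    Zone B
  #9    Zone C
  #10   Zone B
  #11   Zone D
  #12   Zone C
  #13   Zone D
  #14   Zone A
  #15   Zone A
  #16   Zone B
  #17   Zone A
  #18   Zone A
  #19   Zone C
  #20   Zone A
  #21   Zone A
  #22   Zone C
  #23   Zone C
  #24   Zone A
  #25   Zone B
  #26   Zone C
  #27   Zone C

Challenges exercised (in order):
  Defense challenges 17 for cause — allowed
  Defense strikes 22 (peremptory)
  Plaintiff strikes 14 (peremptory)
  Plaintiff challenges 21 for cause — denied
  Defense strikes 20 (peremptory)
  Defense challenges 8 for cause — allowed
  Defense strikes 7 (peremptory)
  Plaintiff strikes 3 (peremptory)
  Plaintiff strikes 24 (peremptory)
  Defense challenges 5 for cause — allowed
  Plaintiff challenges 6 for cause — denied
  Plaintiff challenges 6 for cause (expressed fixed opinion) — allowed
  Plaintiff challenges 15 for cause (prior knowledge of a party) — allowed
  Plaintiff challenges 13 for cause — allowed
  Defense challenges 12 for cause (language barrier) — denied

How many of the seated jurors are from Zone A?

3

Removed: #3, #5, #6, #7, #8, #13, #14, #15, #17, #20, #22, #24.
Seated jurors 1–12: #1, #2, #4, #9, #10, #11, #12, #16, #18, #19, #21, #23.
Of those, in Zone A: #4, #18, #21 → 3.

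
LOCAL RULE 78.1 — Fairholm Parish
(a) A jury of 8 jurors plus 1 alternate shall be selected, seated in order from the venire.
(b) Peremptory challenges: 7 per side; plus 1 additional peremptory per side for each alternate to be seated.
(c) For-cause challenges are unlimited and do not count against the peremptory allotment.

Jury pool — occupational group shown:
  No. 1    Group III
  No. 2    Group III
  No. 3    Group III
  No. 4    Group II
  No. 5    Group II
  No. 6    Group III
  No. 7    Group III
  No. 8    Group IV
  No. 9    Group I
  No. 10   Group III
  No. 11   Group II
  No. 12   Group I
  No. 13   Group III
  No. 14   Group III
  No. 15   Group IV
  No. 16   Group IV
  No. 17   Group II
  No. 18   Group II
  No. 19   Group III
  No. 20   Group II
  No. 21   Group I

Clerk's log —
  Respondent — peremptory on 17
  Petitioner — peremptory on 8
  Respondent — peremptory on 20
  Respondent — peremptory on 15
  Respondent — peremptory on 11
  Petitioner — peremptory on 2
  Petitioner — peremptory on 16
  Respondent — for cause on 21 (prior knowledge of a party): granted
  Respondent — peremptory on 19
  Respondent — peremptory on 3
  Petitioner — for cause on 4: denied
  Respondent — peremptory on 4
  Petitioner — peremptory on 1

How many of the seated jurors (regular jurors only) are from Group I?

Removed: #1, #2, #3, #4, #8, #11, #15, #16, #17, #19, #20, #21.
Seated jurors 1–8: #5, #6, #7, #9, #10, #12, #13, #14 (alternates #18 not counted).
Of those, in Group I: #9, #12 → 2.

2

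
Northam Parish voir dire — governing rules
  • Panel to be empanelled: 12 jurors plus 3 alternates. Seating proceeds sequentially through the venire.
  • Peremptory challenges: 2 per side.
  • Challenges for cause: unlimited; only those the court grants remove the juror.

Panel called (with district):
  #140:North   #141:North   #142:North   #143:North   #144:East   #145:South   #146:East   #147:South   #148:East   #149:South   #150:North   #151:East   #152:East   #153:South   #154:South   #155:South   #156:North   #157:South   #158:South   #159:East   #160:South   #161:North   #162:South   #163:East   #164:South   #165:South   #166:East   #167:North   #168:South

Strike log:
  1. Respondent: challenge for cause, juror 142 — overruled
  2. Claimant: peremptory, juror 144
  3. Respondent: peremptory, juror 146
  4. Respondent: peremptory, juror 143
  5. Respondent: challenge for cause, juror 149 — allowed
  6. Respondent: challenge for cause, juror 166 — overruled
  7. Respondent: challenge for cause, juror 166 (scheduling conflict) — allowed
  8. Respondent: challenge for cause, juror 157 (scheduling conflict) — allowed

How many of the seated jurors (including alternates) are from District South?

Removed: #143, #144, #146, #149, #157, #166.
Seated (15 incl. alternates): #140, #141, #142, #145, #147, #148, #150, #151, #152, #153, #154, #155, #156, #158, #159.
Of those, in District South: #145, #147, #153, #154, #155, #158 → 6.

6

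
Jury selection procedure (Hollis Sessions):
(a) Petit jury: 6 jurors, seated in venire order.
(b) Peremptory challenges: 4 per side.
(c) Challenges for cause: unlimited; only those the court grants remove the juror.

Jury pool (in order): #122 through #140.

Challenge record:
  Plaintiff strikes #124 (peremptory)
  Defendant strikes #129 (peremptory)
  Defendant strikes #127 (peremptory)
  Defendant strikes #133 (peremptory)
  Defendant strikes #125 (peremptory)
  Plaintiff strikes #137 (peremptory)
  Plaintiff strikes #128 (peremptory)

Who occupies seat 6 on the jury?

Removed: #124, #125, #127, #128, #129, #133, #137.
Seating in order: seats 1–6 → #122, #123, #126, #130, #131, #132.
So seat 6 is #132.

132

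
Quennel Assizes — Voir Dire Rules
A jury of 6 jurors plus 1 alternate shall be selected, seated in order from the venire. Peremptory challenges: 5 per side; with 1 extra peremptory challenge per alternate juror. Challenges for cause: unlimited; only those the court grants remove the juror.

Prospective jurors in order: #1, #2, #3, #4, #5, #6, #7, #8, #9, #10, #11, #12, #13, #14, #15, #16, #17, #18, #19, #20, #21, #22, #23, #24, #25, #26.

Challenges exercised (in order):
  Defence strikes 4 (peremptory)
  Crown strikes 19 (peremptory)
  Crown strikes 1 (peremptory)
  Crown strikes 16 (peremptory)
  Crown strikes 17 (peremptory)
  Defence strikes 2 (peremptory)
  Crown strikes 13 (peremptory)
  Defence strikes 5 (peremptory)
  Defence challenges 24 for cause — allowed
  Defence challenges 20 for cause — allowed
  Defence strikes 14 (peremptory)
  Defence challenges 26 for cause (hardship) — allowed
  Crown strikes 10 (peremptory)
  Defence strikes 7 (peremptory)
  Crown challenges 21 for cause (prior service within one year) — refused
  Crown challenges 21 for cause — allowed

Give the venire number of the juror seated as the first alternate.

Removed: #1, #2, #4, #5, #7, #10, #13, #14, #16, #17, #19, #20, #21, #24, #26.
Seating in order: seats 1–6 → #3, #6, #8, #9, #11, #12; alternates → #15.
So alternate 1 is #15.

15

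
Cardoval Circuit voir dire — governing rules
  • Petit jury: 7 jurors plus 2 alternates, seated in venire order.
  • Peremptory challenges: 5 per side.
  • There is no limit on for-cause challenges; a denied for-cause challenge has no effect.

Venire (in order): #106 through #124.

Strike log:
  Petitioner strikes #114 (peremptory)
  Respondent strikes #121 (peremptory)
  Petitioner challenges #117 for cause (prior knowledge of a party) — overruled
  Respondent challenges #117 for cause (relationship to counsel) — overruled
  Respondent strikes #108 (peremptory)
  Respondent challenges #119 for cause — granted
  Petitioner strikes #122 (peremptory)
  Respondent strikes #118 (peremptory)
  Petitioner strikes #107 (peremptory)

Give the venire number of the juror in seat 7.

115

Removed: #107, #108, #114, #118, #119, #121, #122. (#117 stays — for-cause denied.)
Seating in order: seats 1–7 → #106, #109, #110, #111, #112, #113, #115; alternates → #116, #117.
So seat 7 is #115.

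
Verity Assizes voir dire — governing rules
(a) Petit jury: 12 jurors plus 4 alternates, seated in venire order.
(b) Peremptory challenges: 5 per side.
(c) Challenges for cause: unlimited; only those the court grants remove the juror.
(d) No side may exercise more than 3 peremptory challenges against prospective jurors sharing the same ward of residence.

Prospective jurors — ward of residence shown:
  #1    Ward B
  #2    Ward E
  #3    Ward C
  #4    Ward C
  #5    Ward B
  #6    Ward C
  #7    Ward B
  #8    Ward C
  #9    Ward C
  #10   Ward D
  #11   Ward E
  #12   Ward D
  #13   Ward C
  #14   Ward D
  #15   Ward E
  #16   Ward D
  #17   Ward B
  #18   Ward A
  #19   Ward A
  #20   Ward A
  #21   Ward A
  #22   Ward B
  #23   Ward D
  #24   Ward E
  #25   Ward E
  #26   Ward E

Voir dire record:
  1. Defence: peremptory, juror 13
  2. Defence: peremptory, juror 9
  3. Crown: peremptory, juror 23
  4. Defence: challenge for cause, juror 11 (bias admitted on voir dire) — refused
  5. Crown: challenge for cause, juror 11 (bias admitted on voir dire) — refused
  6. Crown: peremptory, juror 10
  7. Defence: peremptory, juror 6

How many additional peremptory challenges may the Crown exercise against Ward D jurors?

1

Crown peremptories so far: #23, #10 — 2 of 5 used, 3 left overall.
Against Ward D: #23, #10 — 2 used; per-ward cap 3 leaves 1.
Binding limit: min(3, 1) = 1.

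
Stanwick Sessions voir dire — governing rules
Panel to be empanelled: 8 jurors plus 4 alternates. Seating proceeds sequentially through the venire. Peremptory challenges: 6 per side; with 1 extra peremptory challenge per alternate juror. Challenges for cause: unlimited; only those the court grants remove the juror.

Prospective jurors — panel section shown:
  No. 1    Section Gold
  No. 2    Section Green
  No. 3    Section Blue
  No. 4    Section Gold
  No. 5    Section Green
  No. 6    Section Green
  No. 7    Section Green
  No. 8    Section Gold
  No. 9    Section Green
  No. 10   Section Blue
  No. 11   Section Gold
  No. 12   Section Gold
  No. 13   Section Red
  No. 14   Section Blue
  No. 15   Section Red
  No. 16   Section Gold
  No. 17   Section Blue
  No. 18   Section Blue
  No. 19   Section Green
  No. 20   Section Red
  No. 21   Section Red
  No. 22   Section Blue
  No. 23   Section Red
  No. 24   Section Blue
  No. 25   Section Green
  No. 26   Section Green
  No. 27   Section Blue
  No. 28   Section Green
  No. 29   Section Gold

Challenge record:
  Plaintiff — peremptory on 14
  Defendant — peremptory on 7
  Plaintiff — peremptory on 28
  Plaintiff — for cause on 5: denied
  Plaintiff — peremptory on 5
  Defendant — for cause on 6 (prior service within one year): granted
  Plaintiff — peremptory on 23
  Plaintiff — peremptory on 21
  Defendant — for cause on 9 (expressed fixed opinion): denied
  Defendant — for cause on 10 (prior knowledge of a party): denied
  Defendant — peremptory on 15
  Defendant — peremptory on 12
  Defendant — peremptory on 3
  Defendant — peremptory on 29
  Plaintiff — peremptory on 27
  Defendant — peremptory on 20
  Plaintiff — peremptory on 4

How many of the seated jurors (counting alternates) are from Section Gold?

4

Removed: #3, #4, #5, #6, #7, #12, #14, #15, #20, #21, #23, #27, #28, #29.
Seated (12 incl. alternates): #1, #2, #8, #9, #10, #11, #13, #16, #17, #18, #19, #22.
Of those, in Section Gold: #1, #8, #11, #16 → 4.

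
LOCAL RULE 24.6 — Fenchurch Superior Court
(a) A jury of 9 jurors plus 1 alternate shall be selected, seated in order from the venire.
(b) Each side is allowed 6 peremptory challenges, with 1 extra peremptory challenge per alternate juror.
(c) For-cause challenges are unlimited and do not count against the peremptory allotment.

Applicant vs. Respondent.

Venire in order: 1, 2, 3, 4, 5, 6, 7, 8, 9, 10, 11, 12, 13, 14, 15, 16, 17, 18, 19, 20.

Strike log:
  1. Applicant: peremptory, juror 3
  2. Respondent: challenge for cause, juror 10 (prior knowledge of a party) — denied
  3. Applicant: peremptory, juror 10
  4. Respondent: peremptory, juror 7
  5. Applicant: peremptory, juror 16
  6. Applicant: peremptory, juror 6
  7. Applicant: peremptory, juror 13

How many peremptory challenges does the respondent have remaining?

6

Respondent allotment: 6 base + 1 × 1 alternate = 7.
Respondent peremptories used: #7 — 1 (the for-cause on #10 doesn't count).
Remaining: 7 − 1 = 6.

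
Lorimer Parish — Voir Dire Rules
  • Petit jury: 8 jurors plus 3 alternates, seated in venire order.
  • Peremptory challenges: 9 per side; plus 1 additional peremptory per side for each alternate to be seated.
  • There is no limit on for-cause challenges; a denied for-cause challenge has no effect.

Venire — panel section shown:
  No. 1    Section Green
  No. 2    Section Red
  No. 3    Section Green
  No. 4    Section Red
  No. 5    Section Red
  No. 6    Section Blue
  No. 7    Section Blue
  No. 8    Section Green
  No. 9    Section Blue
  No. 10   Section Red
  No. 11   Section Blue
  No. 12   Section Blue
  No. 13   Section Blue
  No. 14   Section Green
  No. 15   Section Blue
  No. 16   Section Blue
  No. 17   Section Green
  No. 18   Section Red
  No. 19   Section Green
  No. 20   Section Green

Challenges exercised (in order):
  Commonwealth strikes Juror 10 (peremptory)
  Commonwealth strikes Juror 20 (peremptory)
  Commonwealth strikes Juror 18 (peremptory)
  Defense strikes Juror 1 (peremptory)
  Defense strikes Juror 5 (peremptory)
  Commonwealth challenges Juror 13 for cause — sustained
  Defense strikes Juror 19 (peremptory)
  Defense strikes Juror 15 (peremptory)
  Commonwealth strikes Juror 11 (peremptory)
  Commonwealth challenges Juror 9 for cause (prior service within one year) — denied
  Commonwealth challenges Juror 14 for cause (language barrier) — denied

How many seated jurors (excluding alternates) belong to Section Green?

Removed: #1, #5, #10, #11, #13, #15, #18, #19, #20.
Seated jurors 1–8: #2, #3, #4, #6, #7, #8, #9, #12 (alternates #14, #16, #17 not counted).
Of those, in Section Green: #3, #8 → 2.

2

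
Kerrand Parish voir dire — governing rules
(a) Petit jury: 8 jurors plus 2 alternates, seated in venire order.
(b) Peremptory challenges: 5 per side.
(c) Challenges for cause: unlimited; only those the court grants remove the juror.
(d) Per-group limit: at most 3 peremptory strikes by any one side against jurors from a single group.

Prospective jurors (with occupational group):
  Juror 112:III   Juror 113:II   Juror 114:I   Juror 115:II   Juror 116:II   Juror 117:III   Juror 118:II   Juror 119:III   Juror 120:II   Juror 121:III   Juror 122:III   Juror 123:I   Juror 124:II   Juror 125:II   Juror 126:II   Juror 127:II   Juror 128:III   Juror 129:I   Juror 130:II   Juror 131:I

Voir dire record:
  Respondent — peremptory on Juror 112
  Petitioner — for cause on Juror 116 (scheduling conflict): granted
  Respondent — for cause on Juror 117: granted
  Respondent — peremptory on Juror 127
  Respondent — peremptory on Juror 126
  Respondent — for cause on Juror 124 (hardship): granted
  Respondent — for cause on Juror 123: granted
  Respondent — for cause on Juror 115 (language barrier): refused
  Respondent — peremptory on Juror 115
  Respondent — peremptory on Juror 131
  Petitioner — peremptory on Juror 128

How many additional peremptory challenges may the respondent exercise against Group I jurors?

0

Respondent peremptories so far: #112, #127, #126, #115, #131 — 5 of 5 used, 0 left overall.
Against Group I: #131 — 1 used; per-group cap 3 leaves 2.
Binding limit: min(0, 2) = 0.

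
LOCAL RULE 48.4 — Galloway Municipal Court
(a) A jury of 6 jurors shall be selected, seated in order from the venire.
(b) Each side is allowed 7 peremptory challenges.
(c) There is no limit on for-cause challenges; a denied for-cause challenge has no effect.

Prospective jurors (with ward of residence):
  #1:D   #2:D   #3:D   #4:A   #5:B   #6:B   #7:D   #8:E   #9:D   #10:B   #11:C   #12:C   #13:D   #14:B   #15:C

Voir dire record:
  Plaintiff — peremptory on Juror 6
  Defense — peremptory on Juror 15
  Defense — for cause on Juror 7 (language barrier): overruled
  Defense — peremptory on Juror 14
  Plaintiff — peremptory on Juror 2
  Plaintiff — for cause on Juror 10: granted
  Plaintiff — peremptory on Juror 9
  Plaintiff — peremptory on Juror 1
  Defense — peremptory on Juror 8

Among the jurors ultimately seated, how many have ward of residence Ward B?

1

Removed: #1, #2, #6, #8, #9, #10, #14, #15.
Seated jurors 1–6: #3, #4, #5, #7, #11, #12.
Of those, in Ward B: #5 → 1.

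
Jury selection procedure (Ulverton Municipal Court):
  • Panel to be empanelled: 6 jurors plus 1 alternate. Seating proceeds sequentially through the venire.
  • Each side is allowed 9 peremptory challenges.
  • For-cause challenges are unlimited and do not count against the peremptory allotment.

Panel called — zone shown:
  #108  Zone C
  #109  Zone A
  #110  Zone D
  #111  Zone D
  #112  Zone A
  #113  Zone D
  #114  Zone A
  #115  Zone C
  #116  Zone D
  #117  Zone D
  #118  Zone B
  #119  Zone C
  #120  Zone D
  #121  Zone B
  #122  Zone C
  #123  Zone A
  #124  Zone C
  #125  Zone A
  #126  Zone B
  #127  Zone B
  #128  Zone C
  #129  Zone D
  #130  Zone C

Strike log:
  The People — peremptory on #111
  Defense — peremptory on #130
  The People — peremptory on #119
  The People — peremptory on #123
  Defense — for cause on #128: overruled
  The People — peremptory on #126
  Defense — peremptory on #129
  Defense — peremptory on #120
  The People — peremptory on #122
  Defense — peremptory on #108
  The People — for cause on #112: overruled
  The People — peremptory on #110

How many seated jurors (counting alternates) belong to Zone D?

3

Removed: #108, #110, #111, #119, #120, #122, #123, #126, #129, #130.
Seated (7 incl. alternates): #109, #112, #113, #114, #115, #116, #117.
Of those, in Zone D: #113, #116, #117 → 3.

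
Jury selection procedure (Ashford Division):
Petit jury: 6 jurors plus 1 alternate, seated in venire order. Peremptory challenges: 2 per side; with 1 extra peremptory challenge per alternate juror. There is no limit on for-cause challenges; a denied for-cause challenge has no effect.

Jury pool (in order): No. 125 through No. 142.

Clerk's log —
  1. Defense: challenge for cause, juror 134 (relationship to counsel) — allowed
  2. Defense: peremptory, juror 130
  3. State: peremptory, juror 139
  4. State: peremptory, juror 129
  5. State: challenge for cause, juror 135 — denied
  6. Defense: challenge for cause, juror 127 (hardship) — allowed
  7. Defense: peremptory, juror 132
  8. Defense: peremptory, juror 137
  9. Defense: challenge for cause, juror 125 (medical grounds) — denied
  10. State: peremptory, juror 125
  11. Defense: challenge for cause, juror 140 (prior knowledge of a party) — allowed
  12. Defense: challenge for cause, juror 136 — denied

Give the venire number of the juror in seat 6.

Removed: #125, #127, #129, #130, #132, #134, #137, #139, #140. (#135, #136 stay — for-cause denied.)
Seating in order: seats 1–6 → #126, #128, #131, #133, #135, #136; alternates → #138.
So seat 6 is #136.

136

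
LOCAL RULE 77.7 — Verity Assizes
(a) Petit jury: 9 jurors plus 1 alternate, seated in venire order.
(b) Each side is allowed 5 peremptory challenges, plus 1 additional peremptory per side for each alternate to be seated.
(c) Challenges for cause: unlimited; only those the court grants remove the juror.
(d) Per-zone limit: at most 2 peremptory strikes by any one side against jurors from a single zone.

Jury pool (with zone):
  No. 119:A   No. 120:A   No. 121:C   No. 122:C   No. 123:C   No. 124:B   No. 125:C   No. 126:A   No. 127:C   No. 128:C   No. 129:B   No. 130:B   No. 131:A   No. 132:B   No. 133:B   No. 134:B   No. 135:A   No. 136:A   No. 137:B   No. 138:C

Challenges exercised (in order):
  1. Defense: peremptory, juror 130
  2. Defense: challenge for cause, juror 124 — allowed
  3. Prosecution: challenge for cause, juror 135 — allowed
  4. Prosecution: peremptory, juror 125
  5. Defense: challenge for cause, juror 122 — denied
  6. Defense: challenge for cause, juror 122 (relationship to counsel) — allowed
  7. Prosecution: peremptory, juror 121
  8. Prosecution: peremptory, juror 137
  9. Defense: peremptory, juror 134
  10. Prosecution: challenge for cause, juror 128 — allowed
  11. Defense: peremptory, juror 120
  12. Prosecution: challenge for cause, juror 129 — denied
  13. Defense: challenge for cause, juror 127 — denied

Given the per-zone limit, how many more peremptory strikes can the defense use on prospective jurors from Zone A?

1

Defense peremptories so far: #130, #134, #120 — 3 of 6 used, 3 left overall.
Against Zone A: #120 — 1 used; per-zone cap 2 leaves 1.
Binding limit: min(3, 1) = 1.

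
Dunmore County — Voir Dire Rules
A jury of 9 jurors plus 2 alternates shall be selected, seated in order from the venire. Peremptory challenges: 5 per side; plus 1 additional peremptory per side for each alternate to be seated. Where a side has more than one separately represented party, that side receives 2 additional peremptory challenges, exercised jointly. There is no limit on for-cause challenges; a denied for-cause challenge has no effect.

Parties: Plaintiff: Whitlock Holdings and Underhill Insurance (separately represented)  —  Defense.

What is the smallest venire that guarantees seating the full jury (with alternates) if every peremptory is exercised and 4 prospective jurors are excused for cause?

Seats to fill: 9 + 2 alternates = 11.
Peremptories — Plaintiff: 5 + 1×2 + 2 = 9; Defense: 5 + 1×2 = 7; total 16.
For-cause removals: 4.
Minimum venire: 11 + 16 + 4 = 31.

31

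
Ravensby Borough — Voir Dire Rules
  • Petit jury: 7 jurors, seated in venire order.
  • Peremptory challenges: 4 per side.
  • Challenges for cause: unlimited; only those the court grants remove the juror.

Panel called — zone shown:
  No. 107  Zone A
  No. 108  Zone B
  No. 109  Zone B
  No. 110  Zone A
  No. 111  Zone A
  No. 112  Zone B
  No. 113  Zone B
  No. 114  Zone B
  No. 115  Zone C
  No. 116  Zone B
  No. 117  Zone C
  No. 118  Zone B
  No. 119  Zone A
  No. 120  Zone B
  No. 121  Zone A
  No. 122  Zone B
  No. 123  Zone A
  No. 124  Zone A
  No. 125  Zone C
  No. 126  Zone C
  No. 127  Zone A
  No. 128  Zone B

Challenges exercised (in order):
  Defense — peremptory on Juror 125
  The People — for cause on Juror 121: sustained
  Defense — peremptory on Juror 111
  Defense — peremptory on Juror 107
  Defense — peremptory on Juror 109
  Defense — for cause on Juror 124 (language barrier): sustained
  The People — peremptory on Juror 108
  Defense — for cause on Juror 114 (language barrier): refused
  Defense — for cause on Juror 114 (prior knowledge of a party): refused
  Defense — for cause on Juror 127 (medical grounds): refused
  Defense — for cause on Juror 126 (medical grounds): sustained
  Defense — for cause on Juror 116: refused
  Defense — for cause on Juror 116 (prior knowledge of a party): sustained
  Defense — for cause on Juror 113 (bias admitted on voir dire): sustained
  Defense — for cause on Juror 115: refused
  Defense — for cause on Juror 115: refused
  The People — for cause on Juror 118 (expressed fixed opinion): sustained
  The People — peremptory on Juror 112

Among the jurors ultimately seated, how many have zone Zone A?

Removed: #107, #108, #109, #111, #112, #113, #116, #118, #121, #124, #125, #126.
Seated jurors 1–7: #110, #114, #115, #117, #119, #120, #122.
Of those, in Zone A: #110, #119 → 2.

2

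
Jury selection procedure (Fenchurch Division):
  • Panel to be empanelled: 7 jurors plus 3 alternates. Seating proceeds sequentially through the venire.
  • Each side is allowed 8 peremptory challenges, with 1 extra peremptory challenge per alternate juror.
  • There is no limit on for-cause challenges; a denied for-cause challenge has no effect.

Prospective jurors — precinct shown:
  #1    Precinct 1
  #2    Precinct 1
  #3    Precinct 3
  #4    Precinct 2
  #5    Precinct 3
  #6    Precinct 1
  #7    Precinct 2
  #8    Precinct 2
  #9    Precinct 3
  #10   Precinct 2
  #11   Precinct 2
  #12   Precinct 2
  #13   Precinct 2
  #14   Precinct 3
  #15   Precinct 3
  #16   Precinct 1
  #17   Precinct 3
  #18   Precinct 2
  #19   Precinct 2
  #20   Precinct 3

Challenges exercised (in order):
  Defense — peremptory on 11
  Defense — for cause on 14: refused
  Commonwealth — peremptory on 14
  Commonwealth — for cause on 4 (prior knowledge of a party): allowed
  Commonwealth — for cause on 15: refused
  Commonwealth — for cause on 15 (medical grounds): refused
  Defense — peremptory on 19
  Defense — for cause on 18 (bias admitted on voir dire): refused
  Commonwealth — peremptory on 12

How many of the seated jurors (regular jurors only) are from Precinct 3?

2

Removed: #4, #11, #12, #14, #19.
Seated jurors 1–7: #1, #2, #3, #5, #6, #7, #8 (alternates #9, #10, #13 not counted).
Of those, in Precinct 3: #3, #5 → 2.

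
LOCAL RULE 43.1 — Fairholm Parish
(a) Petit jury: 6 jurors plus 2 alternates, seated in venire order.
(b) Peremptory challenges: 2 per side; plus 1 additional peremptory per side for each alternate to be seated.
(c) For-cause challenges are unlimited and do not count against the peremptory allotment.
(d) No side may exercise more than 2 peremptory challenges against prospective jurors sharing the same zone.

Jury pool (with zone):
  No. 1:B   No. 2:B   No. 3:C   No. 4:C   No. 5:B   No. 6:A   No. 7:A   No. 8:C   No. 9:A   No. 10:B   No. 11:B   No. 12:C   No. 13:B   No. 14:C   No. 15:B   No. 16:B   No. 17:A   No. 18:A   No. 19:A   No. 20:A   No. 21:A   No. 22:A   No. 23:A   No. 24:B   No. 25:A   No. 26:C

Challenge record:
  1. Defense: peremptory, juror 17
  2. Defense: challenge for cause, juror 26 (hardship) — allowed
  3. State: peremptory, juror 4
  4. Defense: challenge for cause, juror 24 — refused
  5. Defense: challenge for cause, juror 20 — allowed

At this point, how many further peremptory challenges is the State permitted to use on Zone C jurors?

State peremptories so far: #4 — 1 of 4 used, 3 left overall.
Against Zone C: #4 — 1 used; per-zone cap 2 leaves 1.
Binding limit: min(3, 1) = 1.

1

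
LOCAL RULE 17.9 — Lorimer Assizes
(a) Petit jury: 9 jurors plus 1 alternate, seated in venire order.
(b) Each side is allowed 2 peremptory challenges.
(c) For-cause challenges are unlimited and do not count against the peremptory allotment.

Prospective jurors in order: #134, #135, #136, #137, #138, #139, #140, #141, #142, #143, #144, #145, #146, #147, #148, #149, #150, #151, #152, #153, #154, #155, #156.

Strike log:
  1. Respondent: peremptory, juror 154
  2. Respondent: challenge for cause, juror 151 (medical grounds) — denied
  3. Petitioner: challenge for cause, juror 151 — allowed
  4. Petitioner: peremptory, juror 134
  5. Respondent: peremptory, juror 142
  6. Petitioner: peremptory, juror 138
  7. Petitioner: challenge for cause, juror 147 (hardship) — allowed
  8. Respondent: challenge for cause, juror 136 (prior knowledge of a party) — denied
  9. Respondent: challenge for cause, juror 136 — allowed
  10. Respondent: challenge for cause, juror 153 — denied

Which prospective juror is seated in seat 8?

145

Removed: #134, #136, #138, #142, #147, #151, #154. (#153 stays — for-cause denied.)
Seating in order: seats 1–9 → #135, #137, #139, #140, #141, #143, #144, #145, #146; alternates → #148.
So seat 8 is #145.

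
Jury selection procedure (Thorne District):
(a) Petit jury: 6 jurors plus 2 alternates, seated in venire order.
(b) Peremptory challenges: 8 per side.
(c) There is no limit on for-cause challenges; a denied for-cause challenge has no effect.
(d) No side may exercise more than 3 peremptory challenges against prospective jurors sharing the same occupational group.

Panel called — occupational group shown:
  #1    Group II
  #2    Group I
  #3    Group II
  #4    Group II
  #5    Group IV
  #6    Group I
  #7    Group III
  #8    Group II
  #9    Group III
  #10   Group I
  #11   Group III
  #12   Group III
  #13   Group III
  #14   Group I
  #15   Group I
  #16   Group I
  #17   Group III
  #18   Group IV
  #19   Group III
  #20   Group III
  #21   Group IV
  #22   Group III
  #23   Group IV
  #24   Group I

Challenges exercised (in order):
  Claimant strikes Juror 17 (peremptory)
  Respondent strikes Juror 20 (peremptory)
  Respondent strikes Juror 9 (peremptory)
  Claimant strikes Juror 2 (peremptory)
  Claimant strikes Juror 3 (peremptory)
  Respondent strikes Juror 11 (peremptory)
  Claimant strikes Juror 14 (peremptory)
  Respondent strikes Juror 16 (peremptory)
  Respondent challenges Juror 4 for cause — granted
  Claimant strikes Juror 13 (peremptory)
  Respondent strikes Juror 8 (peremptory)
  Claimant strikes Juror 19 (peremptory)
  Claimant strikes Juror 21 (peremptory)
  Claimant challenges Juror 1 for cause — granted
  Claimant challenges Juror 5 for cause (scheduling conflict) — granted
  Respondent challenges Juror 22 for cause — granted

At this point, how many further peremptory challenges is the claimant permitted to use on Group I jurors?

Claimant peremptories so far: #17, #2, #3, #14, #13, #19, #21 — 7 of 8 used, 1 left overall.
Against Group I: #2, #14 — 2 used; per-group cap 3 leaves 1.
Binding limit: min(1, 1) = 1.

1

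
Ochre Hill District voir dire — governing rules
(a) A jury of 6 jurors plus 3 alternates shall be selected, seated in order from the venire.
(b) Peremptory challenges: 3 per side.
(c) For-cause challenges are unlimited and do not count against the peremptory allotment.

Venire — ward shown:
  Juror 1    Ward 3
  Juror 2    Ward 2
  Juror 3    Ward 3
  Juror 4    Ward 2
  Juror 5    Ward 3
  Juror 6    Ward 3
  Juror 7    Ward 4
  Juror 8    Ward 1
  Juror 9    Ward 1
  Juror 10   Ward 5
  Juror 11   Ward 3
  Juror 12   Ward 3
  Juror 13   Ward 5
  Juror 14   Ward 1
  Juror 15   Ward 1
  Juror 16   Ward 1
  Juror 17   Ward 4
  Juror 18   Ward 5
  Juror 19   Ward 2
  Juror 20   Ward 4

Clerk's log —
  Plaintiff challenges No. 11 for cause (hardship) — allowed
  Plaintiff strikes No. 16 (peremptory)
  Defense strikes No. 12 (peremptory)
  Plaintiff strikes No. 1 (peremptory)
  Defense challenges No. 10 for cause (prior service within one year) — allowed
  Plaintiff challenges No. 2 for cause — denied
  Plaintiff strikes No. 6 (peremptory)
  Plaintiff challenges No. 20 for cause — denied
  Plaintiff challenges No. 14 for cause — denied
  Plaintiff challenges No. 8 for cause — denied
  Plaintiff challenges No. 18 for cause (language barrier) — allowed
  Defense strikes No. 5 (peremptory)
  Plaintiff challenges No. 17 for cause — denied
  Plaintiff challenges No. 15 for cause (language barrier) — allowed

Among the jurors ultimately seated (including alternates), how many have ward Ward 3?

1

Removed: #1, #5, #6, #10, #11, #12, #15, #16, #18.
Seated (9 incl. alternates): #2, #3, #4, #7, #8, #9, #13, #14, #17.
Of those, in Ward 3: #3 → 1.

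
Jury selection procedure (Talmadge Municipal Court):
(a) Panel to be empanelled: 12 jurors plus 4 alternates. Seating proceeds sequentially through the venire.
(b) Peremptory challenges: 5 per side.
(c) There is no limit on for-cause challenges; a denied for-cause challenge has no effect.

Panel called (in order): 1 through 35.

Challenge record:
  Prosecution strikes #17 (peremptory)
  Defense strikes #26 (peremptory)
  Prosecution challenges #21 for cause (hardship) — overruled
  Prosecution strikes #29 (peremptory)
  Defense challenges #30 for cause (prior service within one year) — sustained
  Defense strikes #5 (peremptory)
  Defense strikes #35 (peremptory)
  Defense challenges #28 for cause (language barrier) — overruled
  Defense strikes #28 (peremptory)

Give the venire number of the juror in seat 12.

Removed: #5, #17, #26, #28, #29, #30, #35. (#21 stays — for-cause denied.)
Seating in order: seats 1–12 → #1, #2, #3, #4, #6, #7, #8, #9, #10, #11, #12, #13; alternates → #14, #15, #16, #18.
So seat 12 is #13.

13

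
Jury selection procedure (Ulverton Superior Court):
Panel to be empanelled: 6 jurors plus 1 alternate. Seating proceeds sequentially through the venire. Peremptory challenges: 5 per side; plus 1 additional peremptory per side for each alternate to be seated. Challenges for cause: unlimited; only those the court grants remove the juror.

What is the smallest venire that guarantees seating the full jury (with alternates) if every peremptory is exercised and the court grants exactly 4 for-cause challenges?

23

Seats to fill: 6 + 1 alternates = 7.
Peremptories: 5 + 1×1 = 6 per side × 2 sides = 12.
For-cause removals: 4.
Minimum venire: 7 + 12 + 4 = 23.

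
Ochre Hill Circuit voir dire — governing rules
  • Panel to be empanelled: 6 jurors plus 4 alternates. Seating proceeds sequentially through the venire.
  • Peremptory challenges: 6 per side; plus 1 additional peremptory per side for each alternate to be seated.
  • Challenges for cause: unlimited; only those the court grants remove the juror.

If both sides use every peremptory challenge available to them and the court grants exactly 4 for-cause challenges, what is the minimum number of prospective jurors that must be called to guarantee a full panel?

34

Seats to fill: 6 + 4 alternates = 10.
Peremptories: 6 + 1×4 = 10 per side × 2 sides = 20.
For-cause removals: 4.
Minimum venire: 10 + 20 + 4 = 34.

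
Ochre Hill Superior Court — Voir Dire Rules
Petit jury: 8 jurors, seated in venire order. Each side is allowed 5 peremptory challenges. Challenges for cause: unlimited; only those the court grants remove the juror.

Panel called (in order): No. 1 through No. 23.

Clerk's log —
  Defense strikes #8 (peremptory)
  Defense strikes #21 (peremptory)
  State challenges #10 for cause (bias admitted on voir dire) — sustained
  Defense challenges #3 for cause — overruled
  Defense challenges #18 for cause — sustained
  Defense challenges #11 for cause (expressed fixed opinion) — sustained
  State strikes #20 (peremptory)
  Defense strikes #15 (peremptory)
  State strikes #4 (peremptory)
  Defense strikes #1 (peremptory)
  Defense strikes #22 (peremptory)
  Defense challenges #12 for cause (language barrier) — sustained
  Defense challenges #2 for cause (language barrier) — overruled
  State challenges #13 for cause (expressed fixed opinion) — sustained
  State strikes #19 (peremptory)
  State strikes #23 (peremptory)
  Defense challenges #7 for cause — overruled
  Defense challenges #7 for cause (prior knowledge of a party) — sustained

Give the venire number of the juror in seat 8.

17

Removed: #1, #4, #7, #8, #10, #11, #12, #13, #15, #18, #19, #20, #21, #22, #23. (#2, #3 stay — for-cause denied.)
Seating in order: seats 1–8 → #2, #3, #5, #6, #9, #14, #16, #17.
So seat 8 is #17.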